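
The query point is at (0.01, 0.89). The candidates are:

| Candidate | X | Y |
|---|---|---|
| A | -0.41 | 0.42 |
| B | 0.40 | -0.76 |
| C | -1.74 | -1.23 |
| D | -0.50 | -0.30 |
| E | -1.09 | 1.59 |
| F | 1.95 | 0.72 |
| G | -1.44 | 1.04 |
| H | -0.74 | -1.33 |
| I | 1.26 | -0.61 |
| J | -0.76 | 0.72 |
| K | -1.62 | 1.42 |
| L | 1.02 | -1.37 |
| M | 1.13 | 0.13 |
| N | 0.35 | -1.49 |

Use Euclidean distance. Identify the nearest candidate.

Distances from (0.01, 0.89):
A: √((-0.42)² + (-0.47)²) = √(0.17640 + 0.22090) = 0.630
B: √((0.39)² + (-1.65)²) = √(0.15210 + 2.72250) = 1.695
C: √((-1.75)² + (-2.12)²) = √(3.06250 + 4.49440) = 2.749
D: √((-0.51)² + (-1.19)²) = √(0.26010 + 1.41610) = 1.295
E: √((-1.10)² + (0.70)²) = √(1.21000 + 0.49000) = 1.304
F: √((1.94)² + (-0.17)²) = √(3.76360 + 0.02890) = 1.947
G: √((-1.45)² + (0.15)²) = √(2.10250 + 0.02250) = 1.458
H: √((-0.75)² + (-2.22)²) = √(0.56250 + 4.92840) = 2.343
I: √((1.25)² + (-1.50)²) = √(1.56250 + 2.25000) = 1.953
J: √((-0.77)² + (-0.17)²) = √(0.59290 + 0.02890) = 0.789
K: √((-1.63)² + (0.53)²) = √(2.65690 + 0.28090) = 1.714
L: √((1.01)² + (-2.26)²) = √(1.02010 + 5.10760) = 2.475
M: √((1.12)² + (-0.76)²) = √(1.25440 + 0.57760) = 1.354
N: √((0.34)² + (-2.38)²) = √(0.11560 + 5.66440) = 2.404
Minimum: A at 0.630.

A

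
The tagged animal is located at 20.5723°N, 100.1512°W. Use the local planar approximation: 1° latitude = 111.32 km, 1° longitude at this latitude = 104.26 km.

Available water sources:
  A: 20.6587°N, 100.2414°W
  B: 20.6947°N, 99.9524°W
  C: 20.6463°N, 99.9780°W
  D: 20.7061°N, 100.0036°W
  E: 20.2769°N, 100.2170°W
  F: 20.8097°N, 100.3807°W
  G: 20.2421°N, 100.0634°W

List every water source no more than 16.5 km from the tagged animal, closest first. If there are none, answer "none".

Distances from 20.5723°N, 100.1512°W:
A: √((0.0864·111.32)² + (-0.0902·104.26)²) = √(92.506847 + 88.439956) = 13.4516 km
B: √((0.1224·111.32)² + (0.1988·104.26)²) = √(185.656103 + 429.603886) = 24.8044 km
C: √((0.0740·111.32)² + (0.1732·104.26)²) = √(67.859372 + 326.085297) = 19.8480 km
D: √((0.1338·111.32)² + (0.1476·104.26)²) = √(221.849586 + 236.814427) = 21.4164 km
E: √((-0.2954·111.32)² + (-0.0658·104.26)²) = √(1081.352721 + 47.063826) = 33.5919 km
F: √((0.2374·111.32)² + (-0.2295·104.26)²) = √(698.405779 + 572.533392) = 35.6502 km
G: √((-0.3302·111.32)² + (0.0878·104.26)²) = √(1351.140566 + 83.796229) = 37.8806 km
Threshold 16.5 km: A (13.4516 km) is within range.

A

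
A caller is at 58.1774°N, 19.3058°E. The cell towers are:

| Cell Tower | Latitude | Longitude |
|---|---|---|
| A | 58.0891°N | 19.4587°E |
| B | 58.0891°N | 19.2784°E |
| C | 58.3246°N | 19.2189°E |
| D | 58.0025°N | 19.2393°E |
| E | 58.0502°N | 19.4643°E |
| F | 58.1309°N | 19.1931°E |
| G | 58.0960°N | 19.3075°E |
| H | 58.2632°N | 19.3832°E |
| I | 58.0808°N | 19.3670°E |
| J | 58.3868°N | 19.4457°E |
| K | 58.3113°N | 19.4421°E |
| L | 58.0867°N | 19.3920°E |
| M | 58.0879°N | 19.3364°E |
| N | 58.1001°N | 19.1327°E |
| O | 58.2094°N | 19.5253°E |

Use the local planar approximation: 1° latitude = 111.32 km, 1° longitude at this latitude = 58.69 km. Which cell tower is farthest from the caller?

J

Distances from 58.1774°N, 19.3058°E:
A: 13.3097 km
B: 9.9602 km
C: 17.1617 km
D: 19.8572 km
E: 16.9422 km
F: 8.3991 km
G: 9.0620 km
H: 10.5765 km
I: 11.3375 km
J: 24.7142 km
K: 16.9166 km
L: 11.2933 km
M: 10.1237 km
N: 13.3138 km
O: 13.3659 km
Maximum: J at 24.7142 km.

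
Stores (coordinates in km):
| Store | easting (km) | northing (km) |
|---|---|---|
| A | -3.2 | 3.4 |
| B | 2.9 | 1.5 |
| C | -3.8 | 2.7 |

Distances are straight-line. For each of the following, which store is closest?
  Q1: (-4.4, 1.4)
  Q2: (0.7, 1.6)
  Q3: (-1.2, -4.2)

Q1→C; Q2→B; Q3→B

Q1 at (-4.4, 1.4):
  A: 2.3 km
  B: 7.3 km
  C: 1.4 km
  → nearest: C (1.4 km)
Q2 at (0.7, 1.6):
  A: 4.3 km
  B: 2.2 km
  C: 4.6 km
  → nearest: B (2.2 km)
Q3 at (-1.2, -4.2):
  A: 7.9 km
  B: 7.0 km
  C: 7.4 km
  → nearest: B (7.0 km)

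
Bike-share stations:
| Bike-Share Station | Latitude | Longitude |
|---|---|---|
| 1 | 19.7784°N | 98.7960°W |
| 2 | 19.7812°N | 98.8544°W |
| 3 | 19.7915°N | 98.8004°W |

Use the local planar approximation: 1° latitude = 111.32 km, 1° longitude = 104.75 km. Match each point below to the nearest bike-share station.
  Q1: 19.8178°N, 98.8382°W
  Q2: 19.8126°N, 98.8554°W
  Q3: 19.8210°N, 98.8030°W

Q1 at 19.8178°N, 98.8382°W:
  1: 6.2272 km
  2: 4.4136 km
  3: 4.9244 km
  → nearest: 2 (4.4136 km)
Q2 at 19.8126°N, 98.8554°W:
  1: 7.2945 km
  2: 3.4970 km
  3: 6.2217 km
  → nearest: 2 (3.4970 km)
Q3 at 19.8210°N, 98.8030°W:
  1: 4.7986 km
  2: 6.9727 km
  3: 3.2952 km
  → nearest: 3 (3.2952 km)

Q1→2; Q2→2; Q3→3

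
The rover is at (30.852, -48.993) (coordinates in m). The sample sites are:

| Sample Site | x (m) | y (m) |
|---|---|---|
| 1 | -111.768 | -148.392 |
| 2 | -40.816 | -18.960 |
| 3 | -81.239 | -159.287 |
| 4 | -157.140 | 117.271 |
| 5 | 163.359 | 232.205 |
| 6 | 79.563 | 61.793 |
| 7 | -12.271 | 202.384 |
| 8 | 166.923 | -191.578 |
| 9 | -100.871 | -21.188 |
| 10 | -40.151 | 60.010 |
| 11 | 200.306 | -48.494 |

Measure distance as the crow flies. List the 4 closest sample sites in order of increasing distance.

Distances from (30.852, -48.993):
1: √((-142.620)² + (-99.399)²) = √(20340.46440 + 9880.16120) = 173.841 m
2: √((-71.668)² + (30.033)²) = √(5136.30222 + 901.98109) = 77.706 m
3: √((-112.091)² + (-110.294)²) = √(12564.39228 + 12164.76644) = 157.255 m
4: √((-187.992)² + (166.264)²) = √(35340.99206 + 27643.71770) = 250.968 m
5: √((132.507)² + (281.198)²) = √(17558.10505 + 79072.31520) = 310.854 m
6: √((48.711)² + (110.786)²) = √(2372.76152 + 12273.53780) = 121.022 m
7: √((-43.123)² + (251.377)²) = √(1859.59313 + 63190.39613) = 255.049 m
8: √((136.071)² + (-142.585)²) = √(18515.31704 + 20330.48223) = 197.093 m
9: √((-131.723)² + (27.805)²) = √(17350.94873 + 773.11803) = 134.626 m
10: √((-71.003)² + (109.003)²) = √(5041.42601 + 11881.65401) = 130.089 m
11: √((169.454)² + (0.499)²) = √(28714.65812 + 0.24900) = 169.455 m
Sorted: 2 (77.706 m) < 6 (121.022 m) < 10 (130.089 m) < 9 (134.626 m) < 3 (157.255 m) < 11 (169.455 m) < …

2, 6, 10, 9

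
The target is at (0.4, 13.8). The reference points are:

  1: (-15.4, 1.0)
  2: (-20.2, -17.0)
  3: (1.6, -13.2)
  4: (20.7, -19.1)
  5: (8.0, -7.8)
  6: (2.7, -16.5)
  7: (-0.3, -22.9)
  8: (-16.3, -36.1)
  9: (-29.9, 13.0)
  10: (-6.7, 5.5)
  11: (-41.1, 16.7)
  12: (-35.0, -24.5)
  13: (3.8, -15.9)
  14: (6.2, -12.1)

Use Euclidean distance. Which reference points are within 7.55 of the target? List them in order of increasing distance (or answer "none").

Distances from (0.4, 13.8):
1: √((-15.8)² + (-12.8)²) = √(249.640 + 163.840) = 20.3
2: √((-20.6)² + (-30.8)²) = √(424.360 + 948.640) = 37.1
3: √((1.2)² + (-27.0)²) = √(1.440 + 729.000) = 27.0
4: √((20.3)² + (-32.9)²) = √(412.090 + 1082.410) = 38.7
5: √((7.6)² + (-21.6)²) = √(57.760 + 466.560) = 22.9
6: √((2.3)² + (-30.3)²) = √(5.290 + 918.090) = 30.4
7: √((-0.7)² + (-36.7)²) = √(0.490 + 1346.890) = 36.7
8: √((-16.7)² + (-49.9)²) = √(278.890 + 2490.010) = 52.6
9: √((-30.3)² + (-0.8)²) = √(918.090 + 0.640) = 30.3
10: √((-7.1)² + (-8.3)²) = √(50.410 + 68.890) = 10.9
11: √((-41.5)² + (2.9)²) = √(1722.250 + 8.410) = 41.6
12: √((-35.4)² + (-38.3)²) = √(1253.160 + 1466.890) = 52.2
13: √((3.4)² + (-29.7)²) = √(11.560 + 882.090) = 29.9
14: √((5.8)² + (-25.9)²) = √(33.640 + 670.810) = 26.5
Threshold 7.55: none within range.

none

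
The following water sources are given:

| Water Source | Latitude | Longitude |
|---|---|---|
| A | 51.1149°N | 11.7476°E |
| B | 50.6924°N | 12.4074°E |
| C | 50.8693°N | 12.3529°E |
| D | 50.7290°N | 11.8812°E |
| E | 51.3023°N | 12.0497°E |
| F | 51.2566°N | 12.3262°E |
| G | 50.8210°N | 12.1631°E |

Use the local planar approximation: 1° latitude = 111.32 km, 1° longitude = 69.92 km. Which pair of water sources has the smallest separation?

C and G

Pairwise distances:
C–G: 14.3187 km
E–F: 19.9910 km
B–C: 20.0578 km
D–G: 22.2124 km
B–G: 22.2871 km
A–E: 29.6879 km
C–D: 36.4924 km
B–D: 37.0168 km
C–F: 43.1546 km
A–F: 43.4222 km
A–G: 43.7539 km
A–D: 43.9623 km
F–G: 49.8139 km
A–C: 50.3854 km
C–E: 52.6576 km
E–G: 54.1618 km
B–F: 63.0628 km
D–E: 64.8981 km
A–B: 65.8813 km
D–F: 66.4651 km
B–E: 72.3542 km
Closest pair: C–G at 14.3187 km.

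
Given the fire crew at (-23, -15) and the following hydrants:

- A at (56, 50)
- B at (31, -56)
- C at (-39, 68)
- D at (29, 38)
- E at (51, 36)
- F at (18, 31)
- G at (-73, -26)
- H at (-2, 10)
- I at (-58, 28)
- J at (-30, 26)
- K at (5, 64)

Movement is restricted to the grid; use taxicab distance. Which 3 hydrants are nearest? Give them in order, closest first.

Distances from (-23, -15):
A: |79| + |65| = 79 + 65 = 144
B: |54| + |-41| = 54 + 41 = 95
C: |-16| + |83| = 16 + 83 = 99
D: |52| + |53| = 52 + 53 = 105
E: |74| + |51| = 74 + 51 = 125
F: |41| + |46| = 41 + 46 = 87
G: |-50| + |-11| = 50 + 11 = 61
H: |21| + |25| = 21 + 25 = 46
I: |-35| + |43| = 35 + 43 = 78
J: |-7| + |41| = 7 + 41 = 48
K: |28| + |79| = 28 + 79 = 107
Sorted: H (46) < J (48) < G (61) < I (78) < F (87) < …

H, J, G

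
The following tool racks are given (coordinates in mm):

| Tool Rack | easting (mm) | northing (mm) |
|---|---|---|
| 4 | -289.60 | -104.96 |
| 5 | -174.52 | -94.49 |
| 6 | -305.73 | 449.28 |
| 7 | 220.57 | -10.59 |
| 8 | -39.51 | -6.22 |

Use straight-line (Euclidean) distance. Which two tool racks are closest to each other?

4 and 5

Pairwise distances:
4–5: 115.56 mm
4–6: 554.47 mm
4–7: 518.82 mm
4–8: 268.88 mm
5–6: 559.38 mm
5–7: 403.90 mm
5–8: 161.30 mm
6–7: 698.91 mm
6–8: 527.59 mm
7–8: 260.12 mm
Closest pair: 4–5 at 115.56 mm.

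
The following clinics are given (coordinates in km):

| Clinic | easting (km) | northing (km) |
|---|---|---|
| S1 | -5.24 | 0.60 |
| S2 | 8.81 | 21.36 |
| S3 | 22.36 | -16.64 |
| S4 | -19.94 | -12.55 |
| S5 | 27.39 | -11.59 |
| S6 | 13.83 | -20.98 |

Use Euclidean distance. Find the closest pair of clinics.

S3 and S5

Pairwise distances:
S3–S5: 7.13 km
S3–S6: 9.57 km
S5–S6: 16.49 km
S1–S4: 19.72 km
S1–S2: 25.07 km
S1–S6: 28.80 km
S1–S3: 32.54 km
S4–S6: 34.81 km
S1–S5: 34.83 km
S2–S5: 37.83 km
S2–S3: 40.34 km
S3–S4: 42.50 km
S2–S6: 42.64 km
S2–S4: 44.46 km
S4–S5: 47.34 km
Closest pair: S3–S5 at 7.13 km.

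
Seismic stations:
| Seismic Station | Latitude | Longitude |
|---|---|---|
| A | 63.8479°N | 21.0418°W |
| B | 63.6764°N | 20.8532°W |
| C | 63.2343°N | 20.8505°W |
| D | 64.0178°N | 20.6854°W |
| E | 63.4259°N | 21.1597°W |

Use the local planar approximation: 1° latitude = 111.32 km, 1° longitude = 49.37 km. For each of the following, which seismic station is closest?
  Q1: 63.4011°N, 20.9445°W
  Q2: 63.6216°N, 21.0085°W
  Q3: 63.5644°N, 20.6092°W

Q1→E; Q2→B; Q3→B

Q1 at 63.4011°N, 20.9445°W:
  A: √((0.4468·111.32)² + (-0.0973·49.37)²) = √(2473.846361 + 23.075543) = 49.9692 km
  B: √((0.2753·111.32)² + (0.0913·49.37)²) = √(939.201588 + 20.317385) = 30.9761 km
  C: √((-0.1668·111.32)² + (0.0940·49.37)²) = √(344.777160 + 21.536839) = 19.1393 km
  D: √((0.6167·111.32)² + (0.2591·49.37)²) = √(4712.965842 + 163.629303) = 69.8326 km
  E: √((0.0248·111.32)² + (-0.2152·49.37)²) = √(7.621663 + 112.878385) = 10.9773 km
  → nearest: E (10.9773 km)
Q2 at 63.6216°N, 21.0085°W:
  A: √((0.2263·111.32)² + (-0.0333·49.37)²) = √(634.622555 + 2.702805) = 25.2453 km
  B: √((0.0548·111.32)² + (0.1553·49.37)²) = √(37.214099 + 58.785358) = 9.7979 km
  C: √((-0.3873·111.32)² + (0.1580·49.37)²) = √(1858.837346 + 60.847176) = 43.8142 km
  D: √((0.3962·111.32)² + (0.3231·49.37)²) = √(1945.249614 + 254.448661) = 46.9009 km
  E: √((-0.1957·111.32)² + (-0.1512·49.37)²) = √(474.600342 + 55.722403) = 23.0287 km
  → nearest: B (9.7979 km)
Q3 at 63.5644°N, 20.6092°W:
  A: √((0.2835·111.32)² + (-0.4326·49.37)²) = √(995.984367 + 456.141183) = 38.1068 km
  B: √((0.1120·111.32)² + (-0.2440·49.37)²) = √(155.447034 + 145.112862) = 17.3367 km
  C: √((-0.3301·111.32)² + (-0.2413·49.37)²) = √(1350.322313 + 141.919116) = 38.6295 km
  D: √((0.4534·111.32)² + (-0.0762·49.37)²) = √(2547.472045 + 14.152599) = 50.6125 km
  E: √((-0.1385·111.32)² + (-0.5505·49.37)²) = √(237.709174 + 738.653740) = 31.2468 km
  → nearest: B (17.3367 km)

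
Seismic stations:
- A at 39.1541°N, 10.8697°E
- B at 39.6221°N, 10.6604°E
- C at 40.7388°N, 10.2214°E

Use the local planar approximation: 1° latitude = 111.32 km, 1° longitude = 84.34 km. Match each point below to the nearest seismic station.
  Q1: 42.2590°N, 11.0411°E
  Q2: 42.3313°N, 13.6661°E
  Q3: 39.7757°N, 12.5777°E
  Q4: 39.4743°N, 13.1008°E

Q1→C; Q2→C; Q3→A; Q4→A

Q1 at 42.2590°N, 11.0411°E:
  A: √((-3.1049·111.32)² + (-0.1714·84.34)²) = √(119465.259285 + 208.972351) = 345.9396 km
  B: √((-2.6369·111.32)² + (-0.3807·84.34)²) = √(86165.560173 + 1030.938947) = 295.2905 km
  C: √((-1.5202·111.32)² + (-0.8197·84.34)²) = √(28638.340719 + 4779.440546) = 182.8053 km
  → nearest: C (182.8053 km)
Q2 at 42.3313°N, 13.6661°E:
  A: √((-3.1772·111.32)² + (-2.7964·84.34)²) = √(125093.718688 + 55624.456462) = 425.1096 km
  B: √((-2.7092·111.32)² + (-3.0057·84.34)²) = √(90955.408601 + 64262.624167) = 393.9772 km
  C: √((-1.5925·111.32)² + (-3.4447·84.34)²) = √(31427.170184 + 84405.355514) = 340.3418 km
  → nearest: C (340.3418 km)
Q3 at 39.7757°N, 12.5777°E:
  A: √((-0.6216·111.32)² + (-1.7080·84.34)²) = √(4788.157273 + 20751.186139) = 159.8103 km
  B: √((-0.1536·111.32)² + (-1.9173·84.34)²) = √(292.367320 + 26148.533545) = 162.6066 km
  C: √((0.9631·111.32)² + (-2.3563·84.34)²) = √(11494.475556 + 39493.748831) = 225.8057 km
  → nearest: A (159.8103 km)
Q4 at 39.4743°N, 13.1008°E:
  A: √((-0.3202·111.32)² + (-2.2311·84.34)²) = √(1270.542072 + 35408.315456) = 191.5173 km
  B: √((0.1478·111.32)² + (-2.4404·84.34)²) = √(270.704368 + 42363.245642) = 206.4799 km
  C: √((1.2645·111.32)² + (-2.8794·84.34)²) = √(19814.543110 + 58975.440579) = 280.6955 km
  → nearest: A (191.5173 km)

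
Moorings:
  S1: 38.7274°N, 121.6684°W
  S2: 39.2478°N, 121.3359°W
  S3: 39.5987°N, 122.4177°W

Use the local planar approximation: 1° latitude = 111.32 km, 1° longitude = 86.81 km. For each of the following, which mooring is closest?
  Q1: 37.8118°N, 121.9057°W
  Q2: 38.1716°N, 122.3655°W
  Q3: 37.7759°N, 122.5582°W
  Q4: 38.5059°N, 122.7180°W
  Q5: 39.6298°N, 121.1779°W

Q1→S1; Q2→S1; Q3→S1; Q4→S1; Q5→S2

Q1 at 37.8118°N, 121.9057°W:
  S1: 103.9855 km
  S2: 167.3335 km
  S3: 203.8229 km
  → nearest: S1 (103.9855 km)
Q2 at 38.1716°N, 122.3655°W:
  S1: 86.5459 km
  S2: 149.4703 km
  S3: 158.9294 km
  → nearest: S1 (86.5459 km)
Q3 at 37.7759°N, 122.5582°W:
  S1: 131.0947 km
  S2: 195.2084 km
  S3: 203.2803 km
  → nearest: S1 (131.0947 km)
Q4 at 38.5059°N, 122.7180°W:
  S1: 94.3932 km
  S2: 145.6573 km
  S3: 124.4124 km
  → nearest: S1 (94.3932 km)
Q5 at 39.6298°N, 121.1779°W:
  S1: 109.1069 km
  S2: 44.6815 km
  S3: 107.6827 km
  → nearest: S2 (44.6815 km)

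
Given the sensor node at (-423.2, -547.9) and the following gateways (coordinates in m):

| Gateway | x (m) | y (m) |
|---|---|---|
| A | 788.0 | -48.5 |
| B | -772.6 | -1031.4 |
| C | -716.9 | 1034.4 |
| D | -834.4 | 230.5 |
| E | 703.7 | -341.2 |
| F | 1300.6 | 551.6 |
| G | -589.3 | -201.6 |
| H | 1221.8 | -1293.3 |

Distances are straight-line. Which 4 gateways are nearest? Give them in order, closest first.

G, B, D, E

Distances from (-423.2, -547.9):
A: √((1211.2)² + (499.4)²) = √(1467005.440 + 249400.360) = 1310.1 m
B: √((-349.4)² + (-483.5)²) = √(122080.360 + 233772.250) = 596.5 m
C: √((-293.7)² + (1582.3)²) = √(86259.690 + 2503673.290) = 1609.3 m
D: √((-411.2)² + (778.4)²) = √(169085.440 + 605906.560) = 880.3 m
E: √((1126.9)² + (206.7)²) = √(1269903.610 + 42724.890) = 1145.7 m
F: √((1723.8)² + (1099.5)²) = √(2971486.440 + 1208900.250) = 2044.6 m
G: √((-166.1)² + (346.3)²) = √(27589.210 + 119923.690) = 384.1 m
H: √((1645.0)² + (-745.4)²) = √(2706025.000 + 555621.160) = 1806.0 m
Sorted: G (384.1 m) < B (596.5 m) < D (880.3 m) < E (1145.7 m) < A (1310.1 m) < C (1609.3 m) < …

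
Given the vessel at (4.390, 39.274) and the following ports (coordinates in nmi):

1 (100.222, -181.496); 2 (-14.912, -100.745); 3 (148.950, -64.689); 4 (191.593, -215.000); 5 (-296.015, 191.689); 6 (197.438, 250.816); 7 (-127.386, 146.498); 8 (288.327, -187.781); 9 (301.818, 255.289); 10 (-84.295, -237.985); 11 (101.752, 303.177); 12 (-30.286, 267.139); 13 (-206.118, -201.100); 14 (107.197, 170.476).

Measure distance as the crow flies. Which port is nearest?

2

Distances from (4.390, 39.274):
1: √((95.832)² + (-220.770)²) = √(9183.77222 + 48739.39290) = 240.672 nmi
2: √((-19.302)² + (-140.019)²) = √(372.56720 + 19605.32036) = 141.343 nmi
3: √((144.560)² + (-103.963)²) = √(20897.59360 + 10808.30537) = 178.062 nmi
4: √((187.203)² + (-254.274)²) = √(35044.96321 + 64655.26708) = 315.753 nmi
5: √((-300.405)² + (152.415)²) = √(90243.16402 + 23230.33222) = 336.858 nmi
6: √((193.048)² + (211.542)²) = √(37267.53030 + 44750.01776) = 286.387 nmi
7: √((-131.776)² + (107.224)²) = √(17364.91418 + 11496.98618) = 169.888 nmi
8: √((283.937)² + (-227.055)²) = √(80620.21997 + 51553.97303) = 363.558 nmi
9: √((297.428)² + (216.015)²) = √(88463.41518 + 46662.48022) = 367.595 nmi
10: √((-88.685)² + (-277.259)²) = √(7865.02923 + 76872.55308) = 291.097 nmi
11: √((97.362)² + (263.903)²) = √(9479.35904 + 69644.79341) = 281.290 nmi
12: √((-34.676)² + (227.865)²) = √(1202.42498 + 51922.45823) = 230.488 nmi
13: √((-210.508)² + (-240.374)²) = √(44313.61806 + 57779.65988) = 319.520 nmi
14: √((102.807)² + (131.202)²) = √(10569.27925 + 17213.96480) = 166.683 nmi
Minimum: 2 at 141.343 nmi.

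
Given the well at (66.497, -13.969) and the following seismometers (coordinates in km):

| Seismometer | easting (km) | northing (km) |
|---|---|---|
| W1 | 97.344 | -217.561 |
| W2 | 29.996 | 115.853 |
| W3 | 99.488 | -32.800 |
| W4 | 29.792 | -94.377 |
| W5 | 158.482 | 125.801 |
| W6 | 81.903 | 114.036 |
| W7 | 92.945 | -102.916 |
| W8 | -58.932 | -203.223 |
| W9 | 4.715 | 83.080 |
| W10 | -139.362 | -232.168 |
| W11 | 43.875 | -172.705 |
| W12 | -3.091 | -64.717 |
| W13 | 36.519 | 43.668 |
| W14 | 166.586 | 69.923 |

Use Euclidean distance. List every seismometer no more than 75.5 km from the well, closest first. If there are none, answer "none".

Distances from (66.497, -13.969):
W1: 205.916 km
W2: 134.856 km
W3: 37.987 km
W4: 88.389 km
W5: 167.323 km
W6: 128.929 km
W7: 92.796 km
W8: 227.045 km
W9: 115.046 km
W10: 299.981 km
W11: 160.340 km
W12: 86.127 km
W13: 64.967 km
W14: 130.597 km
Threshold 75.5 km: W3 (37.987 km), W13 (64.967 km) are within range.

W3, W13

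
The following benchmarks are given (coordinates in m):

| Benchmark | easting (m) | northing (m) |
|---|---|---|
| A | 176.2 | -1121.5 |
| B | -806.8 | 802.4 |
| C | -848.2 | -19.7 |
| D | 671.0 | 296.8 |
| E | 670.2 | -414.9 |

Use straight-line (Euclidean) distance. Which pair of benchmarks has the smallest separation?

Pairwise distances:
A–B: 2160.5 m
A–C: 1504.4 m
A–D: 1502.1 m
A–E: 862.2 m
B–C: 823.1 m
B–D: 1561.9 m
B–E: 1914.0 m
C–D: 1551.8 m
C–E: 1569.0 m
D–E: 711.7 m
Closest pair: D–E at 711.7 m.

D and E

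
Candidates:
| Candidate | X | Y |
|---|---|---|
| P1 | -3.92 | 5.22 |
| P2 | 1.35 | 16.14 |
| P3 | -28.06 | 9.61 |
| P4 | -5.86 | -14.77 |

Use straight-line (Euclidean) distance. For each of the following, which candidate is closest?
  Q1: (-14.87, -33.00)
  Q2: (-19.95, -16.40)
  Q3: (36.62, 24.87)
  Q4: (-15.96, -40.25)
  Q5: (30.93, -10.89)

Q1 at (-14.87, -33.00):
  P1: 39.76
  P2: 51.75
  P3: 44.60
  P4: 20.34
  → nearest: P4 (20.34)
Q2 at (-19.95, -16.40):
  P1: 26.91
  P2: 38.89
  P3: 27.25
  P4: 14.18
  → nearest: P4 (14.18)
Q3 at (36.62, 24.87):
  P1: 45.05
  P2: 36.33
  P3: 66.46
  P4: 58.10
  → nearest: P2 (36.33)
Q4 at (-15.96, -40.25):
  P1: 47.04
  P2: 58.99
  P3: 51.31
  P4: 27.41
  → nearest: P4 (27.41)
Q5 at (30.93, -10.89):
  P1: 38.39
  P2: 40.07
  P3: 62.45
  P4: 36.99
  → nearest: P4 (36.99)

Q1→P4; Q2→P4; Q3→P2; Q4→P4; Q5→P4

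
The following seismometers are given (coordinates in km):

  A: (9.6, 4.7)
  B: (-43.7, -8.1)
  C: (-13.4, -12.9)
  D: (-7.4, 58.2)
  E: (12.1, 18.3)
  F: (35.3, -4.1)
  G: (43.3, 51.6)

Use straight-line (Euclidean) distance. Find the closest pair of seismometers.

A and E

Pairwise distances:
A–B: 54.8 km
A–C: 29.0 km
A–D: 56.1 km
A–E: 13.8 km
A–F: 27.2 km
A–G: 57.8 km
B–C: 30.7 km
B–D: 75.6 km
B–E: 61.7 km
B–F: 79.1 km
B–G: 105.5 km
C–D: 71.4 km
C–E: 40.3 km
C–F: 49.5 km
C–G: 85.9 km
D–E: 44.4 km
D–F: 75.5 km
D–G: 51.1 km
E–F: 32.2 km
E–G: 45.6 km
F–G: 56.3 km
Closest pair: A–E at 13.8 km.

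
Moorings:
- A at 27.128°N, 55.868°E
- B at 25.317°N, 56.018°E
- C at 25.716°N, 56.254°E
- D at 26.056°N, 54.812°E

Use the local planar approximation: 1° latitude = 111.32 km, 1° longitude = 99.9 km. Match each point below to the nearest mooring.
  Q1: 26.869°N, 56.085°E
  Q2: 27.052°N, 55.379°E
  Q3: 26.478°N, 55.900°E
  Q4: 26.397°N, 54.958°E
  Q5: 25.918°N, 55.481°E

Q1 at 26.869°N, 56.085°E:
  A: √((0.259·111.32)² + (-0.217·99.9)²) = √(831.27730 + 469.94869) = 36.073 km
  B: √((-1.552·111.32)² + (-0.067·99.9)²) = √(29849.00297 + 44.80026) = 172.898 km
  C: √((-1.153·111.32)² + (0.169·99.9)²) = √(16474.22564 + 285.03907) = 129.458 km
  D: √((-0.813·111.32)² + (-1.273·99.9)²) = √(8190.82197 + 16172.89563) = 156.089 km
  → nearest: A (36.073 km)
Q2 at 27.052°N, 55.379°E:
  A: √((0.076·111.32)² + (0.489·99.9)²) = √(71.57701 + 2386.42997) = 49.578 km
  B: √((-1.735·111.32)² + (0.639·99.9)²) = √(37303.13686 + 4075.04766) = 203.416 km
  C: √((-1.336·111.32)² + (0.875·99.9)²) = √(22118.68540 + 7640.94516) = 172.510 km
  D: √((-0.996·111.32)² + (-0.567·99.9)²) = √(12293.20354 + 3208.46343) = 124.506 km
  → nearest: A (49.578 km)
Q3 at 26.478°N, 55.900°E:
  A: √((0.650·111.32)² + (-0.032·99.9)²) = √(5235.68016 + 10.21953) = 72.429 km
  B: √((-1.161·111.32)² + (0.118·99.9)²) = √(16703.62898 + 138.96166) = 129.779 km
  C: √((-0.762·111.32)² + (0.354·99.9)²) = √(7195.42313 + 1250.65493) = 91.903 km
  D: √((-0.422·111.32)² + (-1.088·99.9)²) = √(2206.84229 + 11813.77696) = 118.409 km
  → nearest: A (72.429 km)
Q4 at 26.397°N, 54.958°E:
  A: √((0.731·111.32)² + (0.910·99.9)²) = √(6621.87761 + 8264.44628) = 122.010 km
  B: √((-1.080·111.32)² + (1.060·99.9)²) = √(14454.19490 + 11213.53924) = 160.212 km
  C: √((-0.681·111.32)² + (1.296·99.9)²) = √(5746.99235 + 16762.58448) = 150.032 km
  D: √((-0.341·111.32)² + (-0.146·99.9)²) = √(1440.97071 + 212.73389) = 40.666 km
  → nearest: D (40.666 km)
Q5 at 25.918°N, 55.481°E:
  A: √((1.210·111.32)² + (0.387·99.9)²) = √(18143.33569 + 1494.69612) = 140.136 km
  B: √((-0.601·111.32)² + (0.537·99.9)²) = √(4476.05423 + 2877.92550) = 85.755 km
  C: √((-0.202·111.32)² + (0.773·99.9)²) = √(505.64898 + 5963.34540) = 80.430 km
  D: √((0.138·111.32)² + (-0.669·99.9)²) = √(235.99596 + 4466.66326) = 68.576 km
  → nearest: D (68.576 km)

Q1→A; Q2→A; Q3→A; Q4→D; Q5→D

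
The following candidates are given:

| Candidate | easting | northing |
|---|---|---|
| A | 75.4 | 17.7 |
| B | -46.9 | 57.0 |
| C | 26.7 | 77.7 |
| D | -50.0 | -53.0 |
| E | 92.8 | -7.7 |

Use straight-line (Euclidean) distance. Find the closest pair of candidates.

Pairwise distances:
A–B: 128.5
A–C: 77.3
A–D: 144.0
A–E: 30.8
B–C: 76.5
B–D: 110.0
B–E: 154.0
C–D: 151.5
C–E: 108.0
D–E: 149.8
Closest pair: A–E at 30.8.

A and E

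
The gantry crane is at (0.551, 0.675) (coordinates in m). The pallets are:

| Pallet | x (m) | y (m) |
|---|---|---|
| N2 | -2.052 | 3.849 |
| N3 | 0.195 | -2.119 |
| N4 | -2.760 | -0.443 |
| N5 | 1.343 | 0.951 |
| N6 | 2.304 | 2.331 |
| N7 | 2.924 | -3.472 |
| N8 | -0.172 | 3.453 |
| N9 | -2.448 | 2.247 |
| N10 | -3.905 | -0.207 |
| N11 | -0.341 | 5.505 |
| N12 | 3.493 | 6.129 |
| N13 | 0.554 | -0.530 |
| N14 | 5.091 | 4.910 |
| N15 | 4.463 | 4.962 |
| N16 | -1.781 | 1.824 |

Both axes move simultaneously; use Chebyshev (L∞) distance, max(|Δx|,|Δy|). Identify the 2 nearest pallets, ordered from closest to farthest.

N5, N13

Distances from (0.551, 0.675):
N2: max(|-2.603|, |3.174|) = 3.174 m
N3: max(|-0.356|, |-2.794|) = 2.794 m
N4: max(|-3.311|, |-1.118|) = 3.311 m
N5: max(|0.792|, |0.276|) = 0.792 m
N6: max(|1.753|, |1.656|) = 1.753 m
N7: max(|2.373|, |-4.147|) = 4.147 m
N8: max(|-0.723|, |2.778|) = 2.778 m
N9: max(|-2.999|, |1.572|) = 2.999 m
N10: max(|-4.456|, |-0.882|) = 4.456 m
N11: max(|-0.892|, |4.830|) = 4.830 m
N12: max(|2.942|, |5.454|) = 5.454 m
N13: max(|0.003|, |-1.205|) = 1.205 m
N14: max(|4.540|, |4.235|) = 4.540 m
N15: max(|3.912|, |4.287|) = 4.287 m
N16: max(|-2.332|, |1.149|) = 2.332 m
Sorted: N5 (0.792 m) < N13 (1.205 m) < N6 (1.753 m) < N16 (2.332 m) < …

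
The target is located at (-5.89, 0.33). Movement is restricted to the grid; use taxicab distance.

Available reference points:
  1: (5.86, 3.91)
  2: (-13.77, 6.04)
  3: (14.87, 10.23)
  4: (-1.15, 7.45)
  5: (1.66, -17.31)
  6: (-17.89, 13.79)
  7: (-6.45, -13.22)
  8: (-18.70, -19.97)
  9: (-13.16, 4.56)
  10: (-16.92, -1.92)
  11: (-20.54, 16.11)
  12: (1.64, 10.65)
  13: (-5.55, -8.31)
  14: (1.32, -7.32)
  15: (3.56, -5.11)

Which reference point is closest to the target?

13

Distances from (-5.89, 0.33):
1: |11.75| + |3.58| = 11.75 + 3.58 = 15.33
2: |-7.88| + |5.71| = 7.88 + 5.71 = 13.59
3: |20.76| + |9.90| = 20.76 + 9.90 = 30.66
4: |4.74| + |7.12| = 4.74 + 7.12 = 11.86
5: |7.55| + |-17.64| = 7.55 + 17.64 = 25.19
6: |-12.00| + |13.46| = 12.00 + 13.46 = 25.46
7: |-0.56| + |-13.55| = 0.56 + 13.55 = 14.11
8: |-12.81| + |-20.30| = 12.81 + 20.30 = 33.11
9: |-7.27| + |4.23| = 7.27 + 4.23 = 11.50
10: |-11.03| + |-2.25| = 11.03 + 2.25 = 13.28
11: |-14.65| + |15.78| = 14.65 + 15.78 = 30.43
12: |7.53| + |10.32| = 7.53 + 10.32 = 17.85
13: |0.34| + |-8.64| = 0.34 + 8.64 = 8.98
14: |7.21| + |-7.65| = 7.21 + 7.65 = 14.86
15: |9.45| + |-5.44| = 9.45 + 5.44 = 14.89
Minimum: 13 at 8.98.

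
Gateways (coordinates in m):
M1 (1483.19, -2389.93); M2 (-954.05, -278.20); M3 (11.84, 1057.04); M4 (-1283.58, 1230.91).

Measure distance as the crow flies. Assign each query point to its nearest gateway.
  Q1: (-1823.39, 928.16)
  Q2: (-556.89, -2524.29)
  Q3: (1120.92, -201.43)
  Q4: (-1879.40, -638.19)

Q1 at (-1823.39, 928.16):
  M1: √((3306.58)² + (-3318.09)²) = √(10933471.2964 + 11009721.2481) = 4684.36 m
  M2: √((869.34)² + (-1206.36)²) = √(755752.0356 + 1455304.4496) = 1486.96 m
  M3: √((1835.23)² + (128.88)²) = √(3368069.1529 + 16610.0544) = 1839.75 m
  M4: √((539.81)² + (302.75)²) = √(291394.8361 + 91657.5625) = 618.91 m
  → nearest: M4 (618.91 m)
Q2 at (-556.89, -2524.29):
  M1: √((2040.08)² + (134.36)²) = √(4161926.4064 + 18052.6096) = 2044.50 m
  M2: √((-397.16)² + (2246.09)²) = √(157736.0656 + 5044920.2881) = 2280.93 m
  M3: √((568.73)² + (3581.33)²) = √(323453.8129 + 12825924.5689) = 3626.21 m
  M4: √((-726.69)² + (3755.20)²) = √(528078.3561 + 14101527.0400) = 3824.87 m
  → nearest: M1 (2044.50 m)
Q3 at (1120.92, -201.43):
  M1: √((362.27)² + (-2188.50)²) = √(131239.5529 + 4789532.2500) = 2218.28 m
  M2: √((-2074.97)² + (-76.77)²) = √(4305500.5009 + 5893.6329) = 2076.39 m
  M3: √((-1109.08)² + (1258.47)²) = √(1230058.4464 + 1583746.7409) = 1677.44 m
  M4: √((-2404.50)² + (1432.34)²) = √(5781620.2500 + 2051597.8756) = 2798.79 m
  → nearest: M3 (1677.44 m)
Q4 at (-1879.40, -638.19):
  M1: √((3362.59)² + (-1751.74)²) = √(11307011.5081 + 3068593.0276) = 3791.52 m
  M2: √((925.35)² + (359.99)²) = √(856272.6225 + 129592.8001) = 992.91 m
  M3: √((1891.24)² + (1695.23)²) = √(3576788.7376 + 2873804.7529) = 2539.80 m
  M4: √((595.82)² + (1869.10)²) = √(355001.4724 + 3493534.8100) = 1961.77 m
  → nearest: M2 (992.91 m)

Q1→M4; Q2→M1; Q3→M3; Q4→M2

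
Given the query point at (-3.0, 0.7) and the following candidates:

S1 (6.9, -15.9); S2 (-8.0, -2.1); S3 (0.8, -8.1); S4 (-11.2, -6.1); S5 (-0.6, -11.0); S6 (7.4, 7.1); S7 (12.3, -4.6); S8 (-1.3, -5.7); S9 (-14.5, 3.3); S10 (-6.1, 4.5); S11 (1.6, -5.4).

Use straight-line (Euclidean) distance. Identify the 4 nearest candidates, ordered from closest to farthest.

Distances from (-3.0, 0.7):
S1: √((9.9)² + (-16.6)²) = √(98.010 + 275.560) = 19.3
S2: √((-5.0)² + (-2.8)²) = √(25.000 + 7.840) = 5.7
S3: √((3.8)² + (-8.8)²) = √(14.440 + 77.440) = 9.6
S4: √((-8.2)² + (-6.8)²) = √(67.240 + 46.240) = 10.7
S5: √((2.4)² + (-11.7)²) = √(5.760 + 136.890) = 11.9
S6: √((10.4)² + (6.4)²) = √(108.160 + 40.960) = 12.2
S7: √((15.3)² + (-5.3)²) = √(234.090 + 28.090) = 16.2
S8: √((1.7)² + (-6.4)²) = √(2.890 + 40.960) = 6.6
S9: √((-11.5)² + (2.6)²) = √(132.250 + 6.760) = 11.8
S10: √((-3.1)² + (3.8)²) = √(9.610 + 14.440) = 4.9
S11: √((4.6)² + (-6.1)²) = √(21.160 + 37.210) = 7.6
Sorted: S10 (4.9) < S2 (5.7) < S8 (6.6) < S11 (7.6) < S3 (9.6) < S4 (10.7) < …

S10, S2, S8, S11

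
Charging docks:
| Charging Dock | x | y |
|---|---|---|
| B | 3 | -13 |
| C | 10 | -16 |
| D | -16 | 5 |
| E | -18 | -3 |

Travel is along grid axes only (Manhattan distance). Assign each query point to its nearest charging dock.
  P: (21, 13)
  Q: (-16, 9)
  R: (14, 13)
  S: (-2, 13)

P→C; Q→D; R→C; S→D

P at (21, 13):
  B: |-18| + |-26| = 18 + 26 = 44
  C: |-11| + |-29| = 11 + 29 = 40
  D: |-37| + |-8| = 37 + 8 = 45
  E: |-39| + |-16| = 39 + 16 = 55
  → nearest: C (40)
Q at (-16, 9):
  B: |19| + |-22| = 19 + 22 = 41
  C: |26| + |-25| = 26 + 25 = 51
  D: |0| + |-4| = 0 + 4 = 4
  E: |-2| + |-12| = 2 + 12 = 14
  → nearest: D (4)
R at (14, 13):
  B: |-11| + |-26| = 11 + 26 = 37
  C: |-4| + |-29| = 4 + 29 = 33
  D: |-30| + |-8| = 30 + 8 = 38
  E: |-32| + |-16| = 32 + 16 = 48
  → nearest: C (33)
S at (-2, 13):
  B: |5| + |-26| = 5 + 26 = 31
  C: |12| + |-29| = 12 + 29 = 41
  D: |-14| + |-8| = 14 + 8 = 22
  E: |-16| + |-16| = 16 + 16 = 32
  → nearest: D (22)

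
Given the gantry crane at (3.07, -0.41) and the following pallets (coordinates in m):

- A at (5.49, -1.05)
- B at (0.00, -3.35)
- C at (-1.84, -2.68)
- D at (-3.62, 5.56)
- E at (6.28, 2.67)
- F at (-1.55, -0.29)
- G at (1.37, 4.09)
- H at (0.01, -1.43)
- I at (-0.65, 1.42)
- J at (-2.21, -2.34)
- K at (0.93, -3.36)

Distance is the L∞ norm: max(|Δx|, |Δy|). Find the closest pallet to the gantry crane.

Distances from (3.07, -0.41):
A: max(|2.42|, |-0.64|) = 2.42 m
B: max(|-3.07|, |-2.94|) = 3.07 m
C: max(|-4.91|, |-2.27|) = 4.91 m
D: max(|-6.69|, |5.97|) = 6.69 m
E: max(|3.21|, |3.08|) = 3.21 m
F: max(|-4.62|, |0.12|) = 4.62 m
G: max(|-1.70|, |4.50|) = 4.50 m
H: max(|-3.06|, |-1.02|) = 3.06 m
I: max(|-3.72|, |1.83|) = 3.72 m
J: max(|-5.28|, |-1.93|) = 5.28 m
K: max(|-2.14|, |-2.95|) = 2.95 m
Minimum: A at 2.42 m.

A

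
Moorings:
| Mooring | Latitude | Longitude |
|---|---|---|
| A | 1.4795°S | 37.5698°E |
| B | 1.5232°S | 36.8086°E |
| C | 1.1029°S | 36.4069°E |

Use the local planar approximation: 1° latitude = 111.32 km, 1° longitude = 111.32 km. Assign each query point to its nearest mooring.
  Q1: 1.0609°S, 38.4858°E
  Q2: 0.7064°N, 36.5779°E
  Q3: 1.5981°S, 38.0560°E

Q1 at 1.0609°S, 38.4858°E:
  A: 112.1121 km
  B: 193.6687 km
  C: 231.4704 km
  → nearest: A (112.1121 km)
Q2 at 0.7064°N, 36.5779°E:
  A: 267.2149 km
  B: 249.5242 km
  C: 202.3088 km
  → nearest: C (202.3088 km)
Q3 at 1.5981°S, 38.0560°E:
  A: 55.7108 km
  B: 139.1107 km
  C: 191.6759 km
  → nearest: A (55.7108 km)

Q1→A; Q2→C; Q3→A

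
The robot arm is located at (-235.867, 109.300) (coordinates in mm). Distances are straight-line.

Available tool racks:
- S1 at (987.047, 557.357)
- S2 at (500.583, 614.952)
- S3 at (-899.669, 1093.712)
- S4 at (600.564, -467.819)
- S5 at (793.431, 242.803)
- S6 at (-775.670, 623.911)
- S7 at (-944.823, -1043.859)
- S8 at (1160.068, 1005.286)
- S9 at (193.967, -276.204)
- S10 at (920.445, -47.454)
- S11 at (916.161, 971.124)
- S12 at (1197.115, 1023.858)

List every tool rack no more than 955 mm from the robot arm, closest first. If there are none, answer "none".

Distances from (-235.867, 109.300):
S1: 1302.411 mm
S2: 893.332 mm
S3: 1187.308 mm
S4: 1016.210 mm
S5: 1037.920 mm
S6: 745.796 mm
S7: 1353.660 mm
S8: 1658.742 mm
S9: 577.383 mm
S10: 1166.889 mm
S11: 1438.718 mm
S12: 1699.957 mm
Threshold 955 mm: S9 (577.383 mm), S6 (745.796 mm), S2 (893.332 mm) are within range.

S9, S6, S2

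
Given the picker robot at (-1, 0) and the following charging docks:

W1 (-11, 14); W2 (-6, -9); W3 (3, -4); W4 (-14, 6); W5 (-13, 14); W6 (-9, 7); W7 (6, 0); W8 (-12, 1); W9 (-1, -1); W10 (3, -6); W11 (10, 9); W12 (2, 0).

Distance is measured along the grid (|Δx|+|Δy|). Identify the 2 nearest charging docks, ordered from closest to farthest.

W9, W12

Distances from (-1, 0):
W1: 24
W2: 14
W3: 8
W4: 19
W5: 26
W6: 15
W7: 7
W8: 12
W9: 1
W10: 10
W11: 20
W12: 3
Sorted: W9 (1) < W12 (3) < W7 (7) < W3 (8) < …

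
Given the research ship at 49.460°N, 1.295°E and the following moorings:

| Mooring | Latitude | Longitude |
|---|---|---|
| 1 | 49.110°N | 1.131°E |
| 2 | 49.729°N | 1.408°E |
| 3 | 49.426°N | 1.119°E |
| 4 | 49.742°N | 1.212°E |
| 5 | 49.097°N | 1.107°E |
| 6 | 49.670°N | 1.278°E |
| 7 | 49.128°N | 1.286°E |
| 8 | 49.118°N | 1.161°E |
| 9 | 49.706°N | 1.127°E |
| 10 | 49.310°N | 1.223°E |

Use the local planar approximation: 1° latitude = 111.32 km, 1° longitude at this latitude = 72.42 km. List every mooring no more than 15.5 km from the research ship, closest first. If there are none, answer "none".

Distances from 49.460°N, 1.295°E:
1: 40.732 km
2: 31.043 km
3: 13.296 km
4: 31.963 km
5: 42.641 km
6: 23.410 km
7: 36.964 km
8: 39.289 km
9: 29.966 km
10: 17.493 km
Threshold 15.5 km: 3 (13.296 km) is within range.

3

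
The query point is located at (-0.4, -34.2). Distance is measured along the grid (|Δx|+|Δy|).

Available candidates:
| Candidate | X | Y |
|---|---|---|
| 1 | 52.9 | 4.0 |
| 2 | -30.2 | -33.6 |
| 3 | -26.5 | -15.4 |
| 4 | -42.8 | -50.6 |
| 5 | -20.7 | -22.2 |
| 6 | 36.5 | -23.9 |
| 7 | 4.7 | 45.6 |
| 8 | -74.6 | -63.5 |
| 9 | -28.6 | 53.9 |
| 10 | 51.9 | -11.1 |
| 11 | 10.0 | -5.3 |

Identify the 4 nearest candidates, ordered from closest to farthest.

Distances from (-0.4, -34.2):
1: |53.3| + |38.2| = 53.3 + 38.2 = 91.5
2: |-29.8| + |0.6| = 29.8 + 0.6 = 30.4
3: |-26.1| + |18.8| = 26.1 + 18.8 = 44.9
4: |-42.4| + |-16.4| = 42.4 + 16.4 = 58.8
5: |-20.3| + |12.0| = 20.3 + 12.0 = 32.3
6: |36.9| + |10.3| = 36.9 + 10.3 = 47.2
7: |5.1| + |79.8| = 5.1 + 79.8 = 84.9
8: |-74.2| + |-29.3| = 74.2 + 29.3 = 103.5
9: |-28.2| + |88.1| = 28.2 + 88.1 = 116.3
10: |52.3| + |23.1| = 52.3 + 23.1 = 75.4
11: |10.4| + |28.9| = 10.4 + 28.9 = 39.3
Sorted: 2 (30.4) < 5 (32.3) < 11 (39.3) < 3 (44.9) < 6 (47.2) < 4 (58.8) < …

2, 5, 11, 3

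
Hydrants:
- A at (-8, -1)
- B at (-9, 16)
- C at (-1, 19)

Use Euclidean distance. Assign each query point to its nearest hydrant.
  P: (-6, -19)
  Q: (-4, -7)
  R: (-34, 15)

P at (-6, -19):
  A: 18.1
  B: 35.1
  C: 38.3
  → nearest: A (18.1)
Q at (-4, -7):
  A: 7.2
  B: 23.5
  C: 26.2
  → nearest: A (7.2)
R at (-34, 15):
  A: 30.5
  B: 25.0
  C: 33.2
  → nearest: B (25.0)

P→A; Q→A; R→B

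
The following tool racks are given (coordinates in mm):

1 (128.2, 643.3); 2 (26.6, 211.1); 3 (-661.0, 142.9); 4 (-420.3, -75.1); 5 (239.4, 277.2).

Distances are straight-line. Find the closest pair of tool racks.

2 and 5

Pairwise distances:
1–2: 444.0 mm
1–3: 934.5 mm
1–4: 903.9 mm
1–5: 382.6 mm
2–3: 691.0 mm
2–4: 530.7 mm
2–5: 222.8 mm
3–4: 324.7 mm
3–5: 910.4 mm
4–5: 747.9 mm
Closest pair: 2–5 at 222.8 mm.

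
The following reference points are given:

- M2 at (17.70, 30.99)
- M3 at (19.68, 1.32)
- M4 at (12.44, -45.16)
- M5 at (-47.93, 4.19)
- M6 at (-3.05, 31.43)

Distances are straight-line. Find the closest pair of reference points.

M2 and M6

Pairwise distances:
M2–M3: 29.74
M2–M4: 76.33
M2–M5: 70.89
M2–M6: 20.75
M3–M4: 47.04
M3–M5: 67.67
M3–M6: 37.73
M4–M5: 77.97
M4–M6: 78.14
M5–M6: 52.50
Closest pair: M2–M6 at 20.75.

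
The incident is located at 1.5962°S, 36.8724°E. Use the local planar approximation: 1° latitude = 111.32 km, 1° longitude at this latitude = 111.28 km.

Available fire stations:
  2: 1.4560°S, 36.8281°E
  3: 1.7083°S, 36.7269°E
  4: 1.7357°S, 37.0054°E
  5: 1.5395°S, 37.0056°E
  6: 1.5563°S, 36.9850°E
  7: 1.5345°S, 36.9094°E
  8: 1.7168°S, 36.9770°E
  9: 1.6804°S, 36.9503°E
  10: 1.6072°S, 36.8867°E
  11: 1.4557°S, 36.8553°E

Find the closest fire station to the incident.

10

Distances from 1.5962°S, 36.8724°E:
2: √((0.1402·111.32)² + (-0.0443·111.28)²) = √(243.580447 + 24.301982) = 16.3671 km
3: √((-0.1121·111.32)² + (-0.1455·111.28)²) = √(155.724742 + 262.156253) = 20.4421 km
4: √((-0.1395·111.32)² + (0.1330·111.28)²) = √(241.154189 + 219.047104) = 21.4523 km
5: √((0.0567·111.32)² + (0.1332·111.28)²) = √(39.839375 + 219.706388) = 16.1104 km
6: √((0.0399·111.32)² + (0.1126·111.28)²) = √(19.728415 + 157.004108) = 13.2941 km
7: √((0.0617·111.32)² + (0.0370·111.28)²) = √(47.175523 + 16.952653) = 8.0080 km
8: √((-0.1206·111.32)² + (0.1046·111.28)²) = √(180.235780 + 135.486993) = 17.7686 km
9: √((-0.0842·111.32)² + (0.0779·111.28)²) = √(87.855828 + 75.146568) = 12.7672 km
10: √((-0.0110·111.32)² + (0.0143·111.28)²) = √(1.499449 + 2.532248) = 2.0079 km
11: √((0.1405·111.32)² + (-0.0171·111.28)²) = √(244.623989 + 3.620983) = 15.7558 km
Minimum: 10 at 2.0079 km.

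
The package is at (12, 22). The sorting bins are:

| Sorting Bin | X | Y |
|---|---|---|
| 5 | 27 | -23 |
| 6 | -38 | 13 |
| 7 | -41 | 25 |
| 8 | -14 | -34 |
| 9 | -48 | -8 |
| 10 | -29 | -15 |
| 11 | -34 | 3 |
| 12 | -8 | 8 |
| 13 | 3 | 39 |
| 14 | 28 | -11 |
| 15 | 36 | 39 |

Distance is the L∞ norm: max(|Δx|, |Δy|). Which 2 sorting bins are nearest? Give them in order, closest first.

Distances from (12, 22):
5: max(|15|, |-45|) = 45
6: max(|-50|, |-9|) = 50
7: max(|-53|, |3|) = 53
8: max(|-26|, |-56|) = 56
9: max(|-60|, |-30|) = 60
10: max(|-41|, |-37|) = 41
11: max(|-46|, |-19|) = 46
12: max(|-20|, |-14|) = 20
13: max(|-9|, |17|) = 17
14: max(|16|, |-33|) = 33
15: max(|24|, |17|) = 24
Sorted: 13 (17) < 12 (20) < 15 (24) < 14 (33) < …

13, 12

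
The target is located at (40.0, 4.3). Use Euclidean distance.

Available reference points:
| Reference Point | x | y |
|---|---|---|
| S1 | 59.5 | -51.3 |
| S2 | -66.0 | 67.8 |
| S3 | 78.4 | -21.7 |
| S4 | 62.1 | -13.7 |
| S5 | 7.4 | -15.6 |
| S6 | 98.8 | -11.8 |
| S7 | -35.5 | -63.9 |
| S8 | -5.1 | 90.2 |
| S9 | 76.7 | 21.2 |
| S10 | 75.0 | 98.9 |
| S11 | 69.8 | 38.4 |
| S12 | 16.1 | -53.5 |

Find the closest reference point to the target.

S4

Distances from (40.0, 4.3):
S1: √((19.5)² + (-55.6)²) = √(380.250 + 3091.360) = 58.9
S2: √((-106.0)² + (63.5)²) = √(11236.000 + 4032.250) = 123.6
S3: √((38.4)² + (-26.0)²) = √(1474.560 + 676.000) = 46.4
S4: √((22.1)² + (-18.0)²) = √(488.410 + 324.000) = 28.5
S5: √((-32.6)² + (-19.9)²) = √(1062.760 + 396.010) = 38.2
S6: √((58.8)² + (-16.1)²) = √(3457.440 + 259.210) = 61.0
S7: √((-75.5)² + (-68.2)²) = √(5700.250 + 4651.240) = 101.7
S8: √((-45.1)² + (85.9)²) = √(2034.010 + 7378.810) = 97.0
S9: √((36.7)² + (16.9)²) = √(1346.890 + 285.610) = 40.4
S10: √((35.0)² + (94.6)²) = √(1225.000 + 8949.160) = 100.9
S11: √((29.8)² + (34.1)²) = √(888.040 + 1162.810) = 45.3
S12: √((-23.9)² + (-57.8)²) = √(571.210 + 3340.840) = 62.5
Minimum: S4 at 28.5.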